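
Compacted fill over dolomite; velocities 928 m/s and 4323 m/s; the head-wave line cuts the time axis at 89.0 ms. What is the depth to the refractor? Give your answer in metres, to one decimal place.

42.3 m

θ_c = arcsin(928/4323) = 12.40°; cos θ_c = 0.9767.
tᵢ = 2h cos θ_c/V₁ ⇒ h = tᵢ·V₁/(2 cos θ_c) = 0.089·928/(2·0.9767) = 42.28 m.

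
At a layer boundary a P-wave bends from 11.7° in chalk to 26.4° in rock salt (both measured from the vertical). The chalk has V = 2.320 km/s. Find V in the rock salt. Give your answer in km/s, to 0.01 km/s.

5.09 km/s

Snell's law: sin 11.7°/V₁ = sin 26.4°/V₂.
V₂ = V₁·sin 26.4°/sin 11.7° = 2.320 × 2.1926 = 5.09 km/s.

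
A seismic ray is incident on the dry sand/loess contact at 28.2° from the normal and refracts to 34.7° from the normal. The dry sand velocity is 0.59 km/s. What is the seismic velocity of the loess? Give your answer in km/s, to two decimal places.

0.71 km/s

sin 28.2° = 0.4726; sin 34.7° = 0.5693.
V₂ = V₁·(sin θ₂/sin θ₁) = 0.59·(0.5693/0.4726) = 0.71 km/s.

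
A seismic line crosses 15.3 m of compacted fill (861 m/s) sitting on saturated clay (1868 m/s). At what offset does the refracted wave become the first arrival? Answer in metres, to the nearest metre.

θ_c = arcsin(861/1868) = 27.45°, so cos θ_c = 0.8874 and tᵢ = 2h cos θ_c/V₁ = 0.0315 s.
At crossover x/V₁ = x/V₂ + tᵢ ⇒ x = tᵢ/(1/V₁ − 1/V₂) = 0.03154/(1.1614e-03 − 5.3533e-04) = 50.37 m.

50 m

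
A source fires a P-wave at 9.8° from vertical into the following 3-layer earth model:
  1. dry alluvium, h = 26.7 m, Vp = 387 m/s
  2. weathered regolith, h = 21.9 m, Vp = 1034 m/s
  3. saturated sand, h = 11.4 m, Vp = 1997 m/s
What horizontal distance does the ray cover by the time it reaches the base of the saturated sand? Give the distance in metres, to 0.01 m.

36.74 m

Apply Snell's law at each interface; in layer i the horizontal offset is hᵢ·tan θᵢ.
Layer 1: θ = 9.80°; offset = 26.7·tan 9.80° = 4.6119 m.
Layer 2: sin θ = 1034·sin 9.8°/387 = 0.4548, θ = 27.05°; offset = 21.9·tan 27.05° = 11.1828 m.
Layer 3: sin θ = 1997·sin 9.8°/387 = 0.8783, θ = 61.44°; offset = 11.4·tan 61.44° = 20.9438 m.
Summing the layer offsets gives 36.7385 m.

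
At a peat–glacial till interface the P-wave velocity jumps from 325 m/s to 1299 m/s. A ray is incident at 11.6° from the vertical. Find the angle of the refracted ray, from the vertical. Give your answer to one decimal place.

53.5°

sin θ₁/V₁ = sin θ₂/V₂ ⇒ sin θ₂ = 1299·sin 11.6°/325 = 1299·0.2011/325 = 0.8037.
θ₂ = arcsin 0.8037 = 53.48° from the normal.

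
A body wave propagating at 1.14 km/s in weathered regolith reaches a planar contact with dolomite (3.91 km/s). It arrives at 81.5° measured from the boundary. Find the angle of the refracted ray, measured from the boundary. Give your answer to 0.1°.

59.5°

Angle from the normal: 90° − 81.5° = 8.5°.
sin θ₁/V₁ = sin θ₂/V₂ ⇒ sin θ₂ = 3.91·sin 8.5°/1.14 = 3.91·0.1478/1.14 = 0.5070.
θ₂ = arcsin 0.5070 = 30.46° from the normal.
From the interface: 90° − 30.46° = 59.54°.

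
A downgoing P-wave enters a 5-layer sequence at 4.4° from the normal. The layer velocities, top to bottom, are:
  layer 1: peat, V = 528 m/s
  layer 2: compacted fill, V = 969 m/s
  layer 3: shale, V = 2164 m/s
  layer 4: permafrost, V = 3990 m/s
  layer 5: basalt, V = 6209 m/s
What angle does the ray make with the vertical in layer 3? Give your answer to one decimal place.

18.3°

Ray parameter p = sin 4.4° / 528 = 1.4530e-04 s/m.
sin θ_3 = p·V_3 = 1.4530e-04 × 2164 = 0.3144.
θ_3 = 18.33° from the vertical.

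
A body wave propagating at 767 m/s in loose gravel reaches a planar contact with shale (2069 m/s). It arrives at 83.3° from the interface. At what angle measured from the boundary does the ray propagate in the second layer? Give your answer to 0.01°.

Convert to the normal: θ₁ = 90° − 83.3° = 6.7°.
Snell's law: sin θ₂ = (V₂/V₁)·sin θ₁ = (2069/767)·sin 6.7° = 0.3147.
θ₂ = arcsin 0.3147 = 18.34° from the normal.
From the interface: 90° − 18.34° = 71.66°.

71.66°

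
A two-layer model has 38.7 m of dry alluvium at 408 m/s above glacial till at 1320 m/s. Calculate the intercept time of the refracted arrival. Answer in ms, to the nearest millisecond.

θ_c = arcsin(V₁/V₂) = arcsin(408/1320) = 18.00°; cos θ_c = 0.9510.
tᵢ = 2h·cos θ_c / V₁ = 2·38.7·0.9510 / 408 = 0.18042 s.

180 ms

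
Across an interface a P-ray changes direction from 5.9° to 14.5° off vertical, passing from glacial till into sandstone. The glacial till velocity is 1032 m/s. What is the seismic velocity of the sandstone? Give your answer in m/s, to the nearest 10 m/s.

Snell's law: sin 5.9°/V₁ = sin 14.5°/V₂.
V₂ = V₁·sin 14.5°/sin 5.9° = 1032 × 2.4358 = 2513.72 m/s.

2510 m/s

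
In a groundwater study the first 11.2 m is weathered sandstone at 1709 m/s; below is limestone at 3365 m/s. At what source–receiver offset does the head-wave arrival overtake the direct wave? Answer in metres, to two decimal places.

θ_c = arcsin(1709/3365) = 30.52°, so cos θ_c = 0.8614 and tᵢ = 2h cos θ_c/V₁ = 0.0113 s.
At crossover x/V₁ = x/V₂ + tᵢ ⇒ x = tᵢ/(1/V₁ − 1/V₂) = 0.01129/(5.8514e-04 − 2.9718e-04) = 39.21 m.

39.21 m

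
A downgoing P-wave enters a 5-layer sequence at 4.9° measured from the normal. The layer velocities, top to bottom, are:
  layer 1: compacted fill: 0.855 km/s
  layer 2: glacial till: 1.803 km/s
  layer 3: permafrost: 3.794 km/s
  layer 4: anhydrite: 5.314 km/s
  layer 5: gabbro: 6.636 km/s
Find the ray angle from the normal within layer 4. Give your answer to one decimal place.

32.1°

Snell's law across each interface conserves sin θ / V, so sin θ_4 = V_4·sin θ₁/V₁.
sin θ_4 = 5.314 × sin 4.9° / 0.855 = 0.5309.
θ_4 = 32.07° from the vertical.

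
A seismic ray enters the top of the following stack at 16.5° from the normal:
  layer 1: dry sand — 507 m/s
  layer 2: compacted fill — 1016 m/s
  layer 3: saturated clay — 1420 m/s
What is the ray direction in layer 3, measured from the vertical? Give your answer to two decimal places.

Ray parameter p = sin 16.5° / 507 = 5.6019e-04 s/m.
sin θ_3 = p·V_3 = 5.6019e-04 × 1420 = 0.7955.
θ_3 = 52.70° from the vertical.

52.70°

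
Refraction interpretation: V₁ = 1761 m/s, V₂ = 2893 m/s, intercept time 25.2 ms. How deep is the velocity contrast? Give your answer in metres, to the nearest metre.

28 m

θ_c = arcsin(1761/2893) = 37.50°; cos θ_c = 0.7934.
tᵢ = 2h cos θ_c/V₁ ⇒ h = tᵢ·V₁/(2 cos θ_c) = 0.0252·1761/(2·0.7934) = 27.97 m.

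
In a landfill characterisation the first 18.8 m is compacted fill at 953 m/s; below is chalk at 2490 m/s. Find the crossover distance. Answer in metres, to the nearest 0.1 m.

θ_c = arcsin(953/2490) = 22.50°, so cos θ_c = 0.9239 and tᵢ = 2h cos θ_c/V₁ = 0.0365 s.
At crossover x/V₁ = x/V₂ + tᵢ ⇒ x = tᵢ/(1/V₁ − 1/V₂) = 0.03645/(1.0493e-03 − 4.0161e-04) = 56.28 m.

56.3 m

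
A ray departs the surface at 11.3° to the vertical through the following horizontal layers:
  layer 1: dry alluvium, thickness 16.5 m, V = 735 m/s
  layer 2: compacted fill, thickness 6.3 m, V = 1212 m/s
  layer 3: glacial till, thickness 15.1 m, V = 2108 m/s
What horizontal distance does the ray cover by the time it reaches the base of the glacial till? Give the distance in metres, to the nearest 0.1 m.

15.7 m

Ray parameter p = sin 11.3° / 735 m/s = 2.6659e-04 s/m.
Layer 1: θ = 11.30°; offset = 16.5·tan 11.30° = 3.297 m.
Layer 2: sin θ = p·1212 = 0.3231 → θ = 18.85°; offset = 6.3·tan 18.85° = 2.151 m.
Layer 3: sin θ = p·2108 = 0.5620 → θ = 34.19°; offset = 15.1·tan 34.19° = 10.259 m.
Summing the layer offsets gives 15.707 m.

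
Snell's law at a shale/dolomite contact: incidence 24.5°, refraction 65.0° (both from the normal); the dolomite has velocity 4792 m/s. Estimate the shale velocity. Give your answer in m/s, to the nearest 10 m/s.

Snell's law: sin 24.5°/V₁ = sin 65.0°/V₂.
V₁ = V₂·sin 24.5°/sin 65.0° = 4792 × 0.4576 = 2192.64 m/s.

2190 m/s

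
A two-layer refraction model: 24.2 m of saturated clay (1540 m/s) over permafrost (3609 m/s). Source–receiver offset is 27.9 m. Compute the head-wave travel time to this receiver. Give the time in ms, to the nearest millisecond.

36 ms

t = x/V₂ + 2h·√(V₂²−V₁²)/(V₁V₂).
√(V₂²−V₁²) = √(3609²−1540²) = 3263.9 m/s; delay term = 2·24.2·3263.9/(1540·3609) = 0.02842 s.
t = 27.9/3609 + 0.02842 = 0.03615 s.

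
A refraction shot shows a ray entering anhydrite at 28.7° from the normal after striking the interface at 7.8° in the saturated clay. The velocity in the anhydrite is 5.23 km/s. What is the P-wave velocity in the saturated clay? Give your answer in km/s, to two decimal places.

1.48 km/s

Snell's law: sin 7.8°/V₁ = sin 28.7°/V₂.
V₁ = V₂·sin 7.8°/sin 28.7° = 5.23 × 0.2826 = 1.48 km/s.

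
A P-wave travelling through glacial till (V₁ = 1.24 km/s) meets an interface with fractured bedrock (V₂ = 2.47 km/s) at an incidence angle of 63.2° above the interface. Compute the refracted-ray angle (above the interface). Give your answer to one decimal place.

26.1°

Angle from the normal: 90° − 63.2° = 26.8°.
Snell's law: sin θ₂ = (V₂/V₁)·sin θ₁ = (2.47/1.24)·sin 26.8° = 0.8981.
θ₂ = sin⁻¹(0.8981) = 63.91° (from vertical).
From the interface: 90° − 63.91° = 26.09°.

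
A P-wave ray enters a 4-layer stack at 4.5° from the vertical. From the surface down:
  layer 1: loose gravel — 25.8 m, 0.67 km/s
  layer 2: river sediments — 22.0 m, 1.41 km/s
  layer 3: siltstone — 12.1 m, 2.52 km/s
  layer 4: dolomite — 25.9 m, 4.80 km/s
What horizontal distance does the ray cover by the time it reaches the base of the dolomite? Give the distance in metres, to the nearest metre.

27 m

p = sin θ₁/V₁ = sin 4.5°/0.67 = 1.1710e-01 s/km is conserved through the stack.
Layer 1: θ = 4.50°; offset = 25.8·tan 4.50° = 2.031 m.
Layer 2: sin θ = p·1.41 = 0.1651 → θ = 9.50°; offset = 22.0·tan 9.50° = 3.683 m.
Layer 3: sin θ = p·2.52 = 0.2951 → θ = 17.16°; offset = 12.1·tan 17.16° = 3.737 m.
Layer 4: sin θ = p·4.80 = 0.5621 → θ = 34.20°; offset = 25.9·tan 34.20° = 17.602 m.
Total horizontal offset = 27.053 m.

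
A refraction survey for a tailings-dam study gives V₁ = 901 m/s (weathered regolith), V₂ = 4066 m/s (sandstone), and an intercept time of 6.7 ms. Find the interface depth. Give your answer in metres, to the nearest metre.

3 m

h = tᵢ·V₁·V₂ / (2·√(V₂²−V₁²)).
√(V₂²−V₁²) = √(4066² − 901²) = 3964.9 m/s.
h = 0.0067 s × 901 × 4066 / (2 × 3964.9) = 3.10 m.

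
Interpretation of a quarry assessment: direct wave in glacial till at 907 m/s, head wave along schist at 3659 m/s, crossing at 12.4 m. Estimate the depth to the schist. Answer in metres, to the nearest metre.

5 m

x_cross = 2h·√((V₂+V₁)/(V₂−V₁)) → h = x_cross / (2·√((V₂+V₁)/(V₂−V₁))).
√((V₂+V₁)/(V₂−V₁)) = √((3659+907)/(3659−907)) = 1.2881.
h = 12.4 / (2·1.2881) = 4.81 m.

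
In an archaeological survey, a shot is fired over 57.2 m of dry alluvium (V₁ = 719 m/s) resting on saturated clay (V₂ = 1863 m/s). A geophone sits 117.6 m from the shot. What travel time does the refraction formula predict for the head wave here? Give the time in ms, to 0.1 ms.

θ_c = arcsin(V₁/V₂) = arcsin(719/1863) = 22.70°, cos θ_c = 0.9225.
Intercept time tᵢ = 2h cos θ_c / V₁ = 2·57.2·0.9225/719 = 0.14678 s.
t = x/V₂ + tᵢ = 117.6/1863 + 0.14678 = 0.20991 s.

209.9 ms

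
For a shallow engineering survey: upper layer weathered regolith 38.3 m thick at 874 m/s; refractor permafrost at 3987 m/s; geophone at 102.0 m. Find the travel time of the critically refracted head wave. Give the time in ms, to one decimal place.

111.1 ms

θ_c = arcsin(V₁/V₂) = arcsin(874/3987) = 12.66°, cos θ_c = 0.9757.
Intercept time tᵢ = 2h cos θ_c / V₁ = 2·38.3·0.9757/874 = 0.08551 s.
t = x/V₂ + tᵢ = 102.0/3987 + 0.08551 = 0.11109 s.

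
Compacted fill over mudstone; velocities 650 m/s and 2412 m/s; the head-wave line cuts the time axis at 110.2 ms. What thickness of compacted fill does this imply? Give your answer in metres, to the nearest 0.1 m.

37.2 m

θ_c = arcsin(650/2412) = 15.63°; cos θ_c = 0.9630.
tᵢ = 2h cos θ_c/V₁ ⇒ h = tᵢ·V₁/(2 cos θ_c) = 0.1102·650/(2·0.9630) = 37.19 m.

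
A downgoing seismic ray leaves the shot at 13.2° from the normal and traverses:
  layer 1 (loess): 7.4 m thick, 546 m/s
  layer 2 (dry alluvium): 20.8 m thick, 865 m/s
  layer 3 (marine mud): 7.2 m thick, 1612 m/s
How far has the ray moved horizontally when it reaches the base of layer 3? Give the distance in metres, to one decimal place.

16.4 m

Apply Snell's law at each interface; in layer i the horizontal offset is hᵢ·tan θᵢ.
Layer 1: θ = 13.20°; offset = 7.4·tan 13.20° = 1.736 m.
Layer 2: sin θ = 865·sin 13.2°/546 = 0.3618, θ = 21.21°; offset = 20.8·tan 21.21° = 8.071 m.
Layer 3: sin θ = 1612·sin 13.2°/546 = 0.6742, θ = 42.39°; offset = 7.2·tan 42.39° = 6.572 m.
Summing the layer offsets gives 16.379 m.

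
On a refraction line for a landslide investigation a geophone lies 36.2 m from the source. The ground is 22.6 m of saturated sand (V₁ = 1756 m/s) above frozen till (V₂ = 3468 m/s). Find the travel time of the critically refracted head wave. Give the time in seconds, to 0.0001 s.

0.0326 s

θ_c = arcsin(V₁/V₂) = arcsin(1756/3468) = 30.42°, cos θ_c = 0.8623.
Intercept time tᵢ = 2h cos θ_c / V₁ = 2·22.6·0.8623/1756 = 0.02220 s.
t = x/V₂ + tᵢ = 36.2/3468 + 0.02220 = 0.03263 s.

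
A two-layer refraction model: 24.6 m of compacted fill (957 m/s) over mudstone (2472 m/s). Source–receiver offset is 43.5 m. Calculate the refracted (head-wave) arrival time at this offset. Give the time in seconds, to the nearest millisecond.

0.065 s

θ_c = arcsin(V₁/V₂) = arcsin(957/2472) = 22.78°, cos θ_c = 0.9220.
Intercept time tᵢ = 2h cos θ_c / V₁ = 2·24.6·0.9220/957 = 0.04740 s.
t = x/V₂ + tᵢ = 43.5/2472 + 0.04740 = 0.06500 s.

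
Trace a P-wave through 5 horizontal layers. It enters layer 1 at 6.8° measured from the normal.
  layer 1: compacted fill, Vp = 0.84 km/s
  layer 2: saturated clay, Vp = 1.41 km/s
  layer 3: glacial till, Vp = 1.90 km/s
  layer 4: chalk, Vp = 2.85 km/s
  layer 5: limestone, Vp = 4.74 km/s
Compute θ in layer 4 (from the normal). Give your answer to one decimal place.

23.7°

Snell's law across each interface conserves sin θ / V, so sin θ_4 = V_4·sin θ₁/V₁.
sin θ_4 = 2.85 × sin 6.8° / 0.84 = 0.4017.
θ_4 = arcsin 0.4017 = 23.69°.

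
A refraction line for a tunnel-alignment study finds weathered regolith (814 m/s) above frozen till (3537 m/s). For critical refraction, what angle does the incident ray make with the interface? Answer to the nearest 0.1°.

Critical incidence: sin θ_c = V₁/V₂ = 814/3537 = 0.2301.
θ_c = arcsin 0.2301 = 13.31°.
Measured from the interface: 90° − 13.31° = 76.69°.

76.7°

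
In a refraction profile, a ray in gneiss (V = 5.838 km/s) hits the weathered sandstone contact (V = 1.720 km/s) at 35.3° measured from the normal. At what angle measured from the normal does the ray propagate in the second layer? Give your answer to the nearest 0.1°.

9.8°

sin θ₁/V₁ = sin θ₂/V₂ ⇒ sin θ₂ = 1.720·sin 35.3°/5.838 = 1.720·0.5779/5.838 = 0.1702.
θ₂ = arcsin 0.1702 = 9.80° from the normal.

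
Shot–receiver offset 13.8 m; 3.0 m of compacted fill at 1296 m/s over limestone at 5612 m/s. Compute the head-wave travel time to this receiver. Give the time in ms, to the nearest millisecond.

7 ms

t = x/V₂ + 2h·√(V₂²−V₁²)/(V₁V₂).
√(V₂²−V₁²) = √(5612²−1296²) = 5460.3 m/s; delay term = 2·3.0·5460.3/(1296·5612) = 0.00450 s.
t = 13.8/5612 + 0.00450 = 0.00696 s.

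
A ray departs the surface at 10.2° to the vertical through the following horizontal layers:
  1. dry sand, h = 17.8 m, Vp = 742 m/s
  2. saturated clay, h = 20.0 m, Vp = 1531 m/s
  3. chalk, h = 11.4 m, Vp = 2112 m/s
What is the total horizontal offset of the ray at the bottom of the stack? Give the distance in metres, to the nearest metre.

Ray parameter p = sin 10.2° / 742 m/s = 2.3866e-04 s/m.
Layer 1: θ = 10.20°; offset = 17.8·tan 10.20° = 3.203 m.
Layer 2: sin θ = p·1531 = 0.3654 → θ = 21.43°; offset = 20.0·tan 21.43° = 7.851 m.
Layer 3: sin θ = p·2112 = 0.5040 → θ = 30.27°; offset = 11.4·tan 30.27° = 6.653 m.
Summing the layer offsets gives 17.706 m.

18 m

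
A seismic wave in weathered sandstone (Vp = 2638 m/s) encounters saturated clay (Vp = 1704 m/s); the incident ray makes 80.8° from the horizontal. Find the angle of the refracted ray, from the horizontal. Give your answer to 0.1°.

Convert to the normal: θ₁ = 90° − 80.8° = 9.2°.
sin θ₁/V₁ = sin θ₂/V₂ ⇒ sin θ₂ = 1704·sin 9.2°/2638 = 1704·0.1599/2638 = 0.1033.
θ₂ = arcsin 0.1033 = 5.93° from the normal.
From the interface: 90° − 5.93° = 84.07°.

84.1°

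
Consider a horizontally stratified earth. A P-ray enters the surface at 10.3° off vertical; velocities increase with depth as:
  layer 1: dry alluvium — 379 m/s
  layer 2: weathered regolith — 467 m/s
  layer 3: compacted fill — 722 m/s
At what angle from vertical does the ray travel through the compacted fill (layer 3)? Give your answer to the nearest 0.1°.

Ray parameter p = sin 10.3° / 379 = 4.7177e-04 s/m.
sin θ_3 = p·V_3 = 4.7177e-04 × 722 = 0.3406.
θ_3 = 19.91° from the vertical.

19.9°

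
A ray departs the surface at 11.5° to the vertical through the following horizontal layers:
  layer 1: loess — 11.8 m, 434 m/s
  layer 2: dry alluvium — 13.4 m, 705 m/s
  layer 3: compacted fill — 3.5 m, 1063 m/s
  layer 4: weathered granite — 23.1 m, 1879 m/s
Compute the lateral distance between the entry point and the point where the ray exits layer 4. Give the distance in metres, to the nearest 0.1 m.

Apply Snell's law at each interface; in layer i the horizontal offset is hᵢ·tan θᵢ.
Layer 1: θ = 11.50°; offset = 11.8·tan 11.50° = 2.401 m.
Layer 2: sin θ = 705·sin 11.5°/434 = 0.3239, θ = 18.90°; offset = 13.4·tan 18.90° = 4.587 m.
Layer 3: sin θ = 1063·sin 11.5°/434 = 0.4883, θ = 29.23°; offset = 3.5·tan 29.23° = 1.958 m.
Layer 4: sin θ = 1879·sin 11.5°/434 = 0.8632, θ = 59.67°; offset = 23.1·tan 59.67° = 39.489 m.
Summing the layer offsets gives 48.435 m.

48.4 m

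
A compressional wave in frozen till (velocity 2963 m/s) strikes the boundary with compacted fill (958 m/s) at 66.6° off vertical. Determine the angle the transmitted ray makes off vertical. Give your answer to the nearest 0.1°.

sin θ₁/V₁ = sin θ₂/V₂ ⇒ sin θ₂ = 958·sin 66.6°/2963 = 958·0.9178/2963 = 0.2967.
θ₂ = sin⁻¹(0.2967) = 17.26° (from vertical).

17.3°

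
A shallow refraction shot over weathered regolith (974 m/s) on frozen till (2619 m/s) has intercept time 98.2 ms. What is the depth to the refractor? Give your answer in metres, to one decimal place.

51.5 m

θ_c = arcsin(974/2619) = 21.83°; cos θ_c = 0.9283.
tᵢ = 2h cos θ_c/V₁ ⇒ h = tᵢ·V₁/(2 cos θ_c) = 0.0982·974/(2·0.9283) = 51.52 m.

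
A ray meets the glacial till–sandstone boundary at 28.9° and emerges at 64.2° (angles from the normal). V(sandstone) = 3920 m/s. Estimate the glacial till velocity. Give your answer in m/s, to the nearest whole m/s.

2104 m/s

sin 28.9° = 0.4833; sin 64.2° = 0.9003.
V₁ = V₂·(sin θ₁/sin θ₂) = 3920·(0.4833/0.9003) = 2104.22 m/s.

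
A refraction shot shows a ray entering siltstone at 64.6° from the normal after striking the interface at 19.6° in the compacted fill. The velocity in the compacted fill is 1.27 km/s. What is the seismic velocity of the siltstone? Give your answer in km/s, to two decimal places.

Snell's law: sin 19.6°/V₁ = sin 64.6°/V₂.
V₂ = V₁·sin 64.6°/sin 19.6° = 1.27 × 2.6929 = 3.42 km/s.

3.42 km/s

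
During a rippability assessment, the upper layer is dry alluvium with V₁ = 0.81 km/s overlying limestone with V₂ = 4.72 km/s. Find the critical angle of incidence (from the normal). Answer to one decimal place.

9.9°

At critical incidence the refracted ray runs along the interface (θ₂ = 90°), so sin θ_c = V₁/V₂.
θ_c = arcsin(0.81/4.72) = arcsin 0.1716 = 9.88°.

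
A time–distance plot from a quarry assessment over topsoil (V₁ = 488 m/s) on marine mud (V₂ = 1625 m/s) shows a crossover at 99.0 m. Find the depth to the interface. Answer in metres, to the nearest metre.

h = (x_cross/2)·√((V₂−V₁)/(V₂+V₁)).
(V₂−V₁)/(V₂+V₁) = (1625−488)/(1625+488) = 0.5381; √ = 0.7336.
h = (99.0/2)·0.7336 = 36.31 m.

36 m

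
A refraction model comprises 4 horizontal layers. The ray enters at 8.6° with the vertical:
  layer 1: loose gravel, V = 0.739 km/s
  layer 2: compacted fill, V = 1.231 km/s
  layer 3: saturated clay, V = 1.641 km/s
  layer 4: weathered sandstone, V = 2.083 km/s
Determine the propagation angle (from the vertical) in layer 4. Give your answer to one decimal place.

Ray parameter p = sin 8.6° / 0.739 = 2.0235e-01 s/km.
sin θ_4 = p·V_4 = 2.0235e-01 × 2.083 = 0.4215.
θ_4 = 24.93° from the vertical.

24.9°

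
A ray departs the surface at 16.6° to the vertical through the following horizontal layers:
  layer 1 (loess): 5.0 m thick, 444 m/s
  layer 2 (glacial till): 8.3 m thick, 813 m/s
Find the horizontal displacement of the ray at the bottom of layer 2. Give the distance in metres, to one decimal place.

6.6 m

Ray parameter p = sin 16.6° / 444 m/s = 6.4344e-04 s/m.
Layer 1: θ = 16.60°; offset = 5.0·tan 16.60° = 1.491 m.
Layer 2: sin θ = p·813 = 0.5231 → θ = 31.54°; offset = 8.3·tan 31.54° = 5.095 m.
Σ offsets = 6.585 m.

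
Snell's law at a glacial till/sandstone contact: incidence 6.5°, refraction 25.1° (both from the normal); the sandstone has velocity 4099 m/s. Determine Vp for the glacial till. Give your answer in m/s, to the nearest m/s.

1094 m/s

sin 6.5° = 0.1132; sin 25.1° = 0.4242.
V₁ = V₂·(sin θ₁/sin θ₂) = 4099·(0.1132/0.4242) = 1093.87 m/s.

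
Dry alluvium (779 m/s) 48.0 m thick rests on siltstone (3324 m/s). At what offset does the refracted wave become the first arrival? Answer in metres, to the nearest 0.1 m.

121.9 m

x_cross = 2h·√((V₂+V₁)/(V₂−V₁)).
(V₂+V₁)/(V₂−V₁) = (3324+779)/(3324−779) = 1.6122; √ = 1.2697.
x_cross = 2·48.0·1.2697 = 121.89 m.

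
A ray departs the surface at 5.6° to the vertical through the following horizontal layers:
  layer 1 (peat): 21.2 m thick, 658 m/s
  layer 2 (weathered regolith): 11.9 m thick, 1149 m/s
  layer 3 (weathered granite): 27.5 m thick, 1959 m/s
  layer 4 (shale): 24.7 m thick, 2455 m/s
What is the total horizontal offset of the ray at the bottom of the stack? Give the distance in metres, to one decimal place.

p = sin θ₁/V₁ = sin 5.6°/658 = 1.4830e-04 s/m is conserved through the stack.
Layer 1: θ = 5.60°; offset = 21.2·tan 5.60° = 2.079 m.
Layer 2: sin θ = p·1149 = 0.1704 → θ = 9.81°; offset = 11.9·tan 9.81° = 2.058 m.
Layer 3: sin θ = p·1959 = 0.2905 → θ = 16.89°; offset = 27.5·tan 16.89° = 8.350 m.
Layer 4: sin θ = p·2455 = 0.3641 → θ = 21.35°; offset = 24.7·tan 21.35° = 9.656 m.
Summing the layer offsets gives 22.142 m.

22.1 m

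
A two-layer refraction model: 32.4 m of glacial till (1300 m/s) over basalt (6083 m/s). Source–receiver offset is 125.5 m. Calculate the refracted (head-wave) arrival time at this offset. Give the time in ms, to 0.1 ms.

69.3 ms

t = x/V₂ + 2h·√(V₂²−V₁²)/(V₁V₂).
√(V₂²−V₁²) = √(6083²−1300²) = 5942.5 m/s; delay term = 2·32.4·5942.5/(1300·6083) = 0.04869 s.
t = 125.5/6083 + 0.04869 = 0.06933 s.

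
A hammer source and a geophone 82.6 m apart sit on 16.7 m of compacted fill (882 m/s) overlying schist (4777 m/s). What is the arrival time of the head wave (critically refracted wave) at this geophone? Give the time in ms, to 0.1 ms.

t = x/V₂ + 2h·√(V₂²−V₁²)/(V₁V₂).
√(V₂²−V₁²) = √(4777²−882²) = 4694.9 m/s; delay term = 2·16.7·4694.9/(882·4777) = 0.03722 s.
t = 82.6/4777 + 0.03722 = 0.05451 s.

54.5 ms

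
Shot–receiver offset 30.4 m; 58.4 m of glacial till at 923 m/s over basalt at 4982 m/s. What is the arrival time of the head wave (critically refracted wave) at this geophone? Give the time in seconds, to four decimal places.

t = x/V₂ + 2h·√(V₂²−V₁²)/(V₁V₂).
√(V₂²−V₁²) = √(4982²−923²) = 4895.8 m/s; delay term = 2·58.4·4895.8/(923·4982) = 0.12435 s.
t = 30.4/4982 + 0.12435 = 0.13046 s.

0.1305 s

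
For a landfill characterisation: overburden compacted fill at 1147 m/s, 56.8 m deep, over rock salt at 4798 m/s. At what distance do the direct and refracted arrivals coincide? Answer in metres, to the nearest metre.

145 m

x_cross = 2h·√((V₂+V₁)/(V₂−V₁)).
(V₂+V₁)/(V₂−V₁) = (4798+1147)/(4798−1147) = 1.6283; √ = 1.2761.
x_cross = 2·56.8·1.2761 = 144.96 m.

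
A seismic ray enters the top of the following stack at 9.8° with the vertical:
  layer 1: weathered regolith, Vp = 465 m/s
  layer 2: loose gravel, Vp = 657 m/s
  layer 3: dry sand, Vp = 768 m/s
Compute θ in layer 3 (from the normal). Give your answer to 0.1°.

16.3°

Ray parameter p = sin 9.8° / 465 = 3.6604e-04 s/m.
sin θ_3 = p·V_3 = 3.6604e-04 × 768 = 0.2811.
θ_3 = arcsin 0.2811 = 16.33°.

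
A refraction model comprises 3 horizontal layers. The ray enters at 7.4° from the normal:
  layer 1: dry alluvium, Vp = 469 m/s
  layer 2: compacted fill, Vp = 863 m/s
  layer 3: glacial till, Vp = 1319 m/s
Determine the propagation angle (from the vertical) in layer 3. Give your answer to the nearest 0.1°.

21.2°

Ray parameter p = sin 7.4° / 469 = 2.7462e-04 s/m.
sin θ_3 = p·V_3 = 2.7462e-04 × 1319 = 0.3622.
θ_3 = arcsin 0.3622 = 21.24°.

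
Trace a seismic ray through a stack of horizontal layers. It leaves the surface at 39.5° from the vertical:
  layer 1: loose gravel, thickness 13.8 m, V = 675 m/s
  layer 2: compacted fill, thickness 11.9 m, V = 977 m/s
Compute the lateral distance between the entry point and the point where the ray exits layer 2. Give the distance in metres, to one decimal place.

p = sin θ₁/V₁ = sin 39.5°/675 = 9.4234e-04 s/m is conserved through the stack.
Layer 1: θ = 39.50°; offset = 13.8·tan 39.50° = 11.376 m.
Layer 2: sin θ = p·977 = 0.9207 → θ = 67.02°; offset = 11.9·tan 67.02° = 28.067 m.
Total horizontal offset = 39.442 m.

39.4 m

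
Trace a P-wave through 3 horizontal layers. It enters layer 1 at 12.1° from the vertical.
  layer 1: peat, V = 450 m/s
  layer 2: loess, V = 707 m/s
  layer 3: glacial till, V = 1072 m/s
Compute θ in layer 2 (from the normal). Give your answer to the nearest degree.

19°

Ray parameter p = sin 12.1° / 450 = 4.6582e-04 s/m.
sin θ_2 = p·V_2 = 4.6582e-04 × 707 = 0.3293.
θ_2 = 19.23° from the vertical.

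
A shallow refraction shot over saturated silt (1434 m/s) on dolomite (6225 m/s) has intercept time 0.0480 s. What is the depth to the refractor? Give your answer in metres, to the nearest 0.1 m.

h = tᵢ·V₁·V₂ / (2·√(V₂²−V₁²)).
√(V₂²−V₁²) = √(6225² − 1434²) = 6057.6 m/s.
h = 0.048 s × 1434 × 6225 / (2 × 6057.6) = 35.37 m.

35.4 m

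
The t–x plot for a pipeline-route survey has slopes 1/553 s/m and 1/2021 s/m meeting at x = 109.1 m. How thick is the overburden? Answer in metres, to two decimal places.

h = (x_cross/2)·√((V₂−V₁)/(V₂+V₁)).
(V₂−V₁)/(V₂+V₁) = (2021−553)/(2021+553) = 0.5703; √ = 0.7552.
h = (109.1/2)·0.7552 = 41.20 m.

41.20 m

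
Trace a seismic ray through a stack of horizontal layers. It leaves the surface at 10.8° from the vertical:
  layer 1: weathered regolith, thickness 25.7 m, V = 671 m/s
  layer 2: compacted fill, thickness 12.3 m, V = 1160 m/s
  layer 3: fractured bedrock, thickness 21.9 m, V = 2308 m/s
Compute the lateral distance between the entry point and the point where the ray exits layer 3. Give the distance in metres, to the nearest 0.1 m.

Apply Snell's law at each interface; in layer i the horizontal offset is hᵢ·tan θᵢ.
Layer 1: θ = 10.80°; offset = 25.7·tan 10.80° = 4.903 m.
Layer 2: sin θ = 1160·sin 10.8°/671 = 0.3239, θ = 18.90°; offset = 12.3·tan 18.90° = 4.212 m.
Layer 3: sin θ = 2308·sin 10.8°/671 = 0.6445, θ = 40.13°; offset = 21.9·tan 40.13° = 18.461 m.
Summing the layer offsets gives 27.575 m.

27.6 m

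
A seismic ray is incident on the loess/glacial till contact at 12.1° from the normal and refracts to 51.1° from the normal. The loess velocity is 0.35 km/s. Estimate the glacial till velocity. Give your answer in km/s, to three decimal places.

Snell's law: sin 12.1°/V₁ = sin 51.1°/V₂.
V₂ = V₁·sin 51.1°/sin 12.1° = 0.35 × 3.7127 = 1.299 km/s.

1.299 km/s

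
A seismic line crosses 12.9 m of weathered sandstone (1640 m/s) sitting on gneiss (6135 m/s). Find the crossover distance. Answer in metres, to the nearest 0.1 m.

x_cross = 2h·√((V₂+V₁)/(V₂−V₁)).
(V₂+V₁)/(V₂−V₁) = (6135+1640)/(6135−1640) = 1.7297; √ = 1.3152.
x_cross = 2·12.9·1.3152 = 33.93 m.

33.9 m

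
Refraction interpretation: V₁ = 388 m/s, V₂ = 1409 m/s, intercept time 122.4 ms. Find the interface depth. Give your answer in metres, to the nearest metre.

θ_c = arcsin(388/1409) = 15.98°; cos θ_c = 0.9613.
tᵢ = 2h cos θ_c/V₁ ⇒ h = tᵢ·V₁/(2 cos θ_c) = 0.1224·388/(2·0.9613) = 24.70 m.

25 m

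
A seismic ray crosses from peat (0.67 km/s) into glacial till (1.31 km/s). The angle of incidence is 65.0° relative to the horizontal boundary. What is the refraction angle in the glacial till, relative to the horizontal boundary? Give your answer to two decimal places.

34.28°

Convert to the normal: θ₁ = 90° − 65.0° = 25.0°.
Snell's law: sin θ₂ = (V₂/V₁)·sin θ₁ = (1.31/0.67)·sin 25.0° = 0.8263.
θ₂ = sin⁻¹(0.8263) = 55.72° (from vertical).
From the interface: 90° − 55.72° = 34.28°.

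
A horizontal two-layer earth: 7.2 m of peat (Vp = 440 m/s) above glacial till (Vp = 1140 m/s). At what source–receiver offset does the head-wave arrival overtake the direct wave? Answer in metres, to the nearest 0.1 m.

21.6 m

x_cross = 2h·√((V₂+V₁)/(V₂−V₁)).
(V₂+V₁)/(V₂−V₁) = (1140+440)/(1140−440) = 2.2571; √ = 1.5024.
x_cross = 2·7.2·1.5024 = 21.63 m.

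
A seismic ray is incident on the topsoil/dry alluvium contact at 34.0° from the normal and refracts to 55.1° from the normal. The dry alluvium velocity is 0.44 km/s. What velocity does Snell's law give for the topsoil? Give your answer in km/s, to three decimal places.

0.300 km/s

sin 34.0° = 0.5592; sin 55.1° = 0.8202.
V₁ = V₂·(sin θ₁/sin θ₂) = 0.44·(0.5592/0.8202) = 0.300 km/s.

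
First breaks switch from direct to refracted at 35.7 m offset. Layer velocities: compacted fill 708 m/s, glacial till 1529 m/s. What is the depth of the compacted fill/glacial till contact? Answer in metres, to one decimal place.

10.8 m

h = (x_cross/2)·√((V₂−V₁)/(V₂+V₁)).
(V₂−V₁)/(V₂+V₁) = (1529−708)/(1529+708) = 0.3670; √ = 0.6058.
h = (35.7/2)·0.6058 = 10.81 m.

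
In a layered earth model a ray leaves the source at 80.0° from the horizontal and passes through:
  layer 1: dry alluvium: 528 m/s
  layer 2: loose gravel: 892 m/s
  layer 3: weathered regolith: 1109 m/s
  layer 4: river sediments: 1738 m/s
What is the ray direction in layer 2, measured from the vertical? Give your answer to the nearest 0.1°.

17.1°

From the normal: θ₁ = 90° − 80.0° = 10.0°.
Snell's law across each interface conserves sin θ / V, so sin θ_2 = V_2·sin θ₁/V₁.
sin θ_2 = 892 × sin 10.0° / 528 = 0.2934.
θ_2 = 17.06° from the vertical.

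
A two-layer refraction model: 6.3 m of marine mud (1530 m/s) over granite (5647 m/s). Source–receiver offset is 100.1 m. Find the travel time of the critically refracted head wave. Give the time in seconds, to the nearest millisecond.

t = x/V₂ + 2h·√(V₂²−V₁²)/(V₁V₂).
√(V₂²−V₁²) = √(5647²−1530²) = 5435.8 m/s; delay term = 2·6.3·5435.8/(1530·5647) = 0.00793 s.
t = 100.1/5647 + 0.00793 = 0.02565 s.

0.026 s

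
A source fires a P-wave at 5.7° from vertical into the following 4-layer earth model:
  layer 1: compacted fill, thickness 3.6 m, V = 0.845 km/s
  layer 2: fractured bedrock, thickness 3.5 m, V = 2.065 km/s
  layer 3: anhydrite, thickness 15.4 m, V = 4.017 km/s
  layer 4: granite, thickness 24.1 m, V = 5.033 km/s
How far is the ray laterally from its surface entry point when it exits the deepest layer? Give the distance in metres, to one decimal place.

p = sin θ₁/V₁ = sin 5.7°/0.845 = 1.1754e-01 s/km is conserved through the stack.
Layer 1: θ = 5.70°; offset = 3.6·tan 5.70° = 0.359 m.
Layer 2: sin θ = p·2.065 = 0.2427 → θ = 14.05°; offset = 3.5·tan 14.05° = 0.876 m.
Layer 3: sin θ = p·4.017 = 0.4722 → θ = 28.17°; offset = 15.4·tan 28.17° = 8.248 m.
Layer 4: sin θ = p·5.033 = 0.5916 → θ = 36.27°; offset = 24.1·tan 36.27° = 17.683 m.
Σ offsets = 27.166 m.

27.2 m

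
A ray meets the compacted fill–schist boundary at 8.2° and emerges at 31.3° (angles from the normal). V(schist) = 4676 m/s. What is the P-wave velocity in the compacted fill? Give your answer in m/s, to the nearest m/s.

1284 m/s

sin 8.2° = 0.1426; sin 31.3° = 0.5195.
V₁ = V₂·(sin θ₁/sin θ₂) = 4676·(0.1426/0.5195) = 1283.75 m/s.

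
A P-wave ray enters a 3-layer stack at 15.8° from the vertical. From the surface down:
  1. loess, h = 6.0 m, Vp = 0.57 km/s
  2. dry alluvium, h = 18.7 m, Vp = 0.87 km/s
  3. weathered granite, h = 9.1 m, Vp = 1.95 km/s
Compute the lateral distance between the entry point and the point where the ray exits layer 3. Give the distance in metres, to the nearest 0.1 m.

33.5 m

Apply Snell's law at each interface; in layer i the horizontal offset is hᵢ·tan θᵢ.
Layer 1: θ = 15.80°; offset = 6.0·tan 15.80° = 1.698 m.
Layer 2: sin θ = 0.87·sin 15.8°/0.57 = 0.4156, θ = 24.56°; offset = 18.7·tan 24.56° = 8.544 m.
Layer 3: sin θ = 1.95·sin 15.8°/0.57 = 0.9315, θ = 68.67°; offset = 9.1·tan 68.67° = 23.301 m.
Σ offsets = 33.543 m.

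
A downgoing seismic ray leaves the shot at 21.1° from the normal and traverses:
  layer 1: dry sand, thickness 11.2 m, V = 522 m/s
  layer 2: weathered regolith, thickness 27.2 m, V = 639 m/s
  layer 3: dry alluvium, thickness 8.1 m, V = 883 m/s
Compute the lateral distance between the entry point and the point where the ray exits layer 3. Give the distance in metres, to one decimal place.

23.9 m

Apply Snell's law at each interface; in layer i the horizontal offset is hᵢ·tan θᵢ.
Layer 1: θ = 21.10°; offset = 11.2·tan 21.10° = 4.322 m.
Layer 2: sin θ = 639·sin 21.1°/522 = 0.4407, θ = 26.15°; offset = 27.2·tan 26.15° = 13.353 m.
Layer 3: sin θ = 883·sin 21.1°/522 = 0.6090, θ = 37.51°; offset = 8.1·tan 37.51° = 6.219 m.
Σ offsets = 23.893 m.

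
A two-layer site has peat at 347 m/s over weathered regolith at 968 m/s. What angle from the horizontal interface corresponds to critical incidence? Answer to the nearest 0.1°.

At critical incidence the refracted ray runs along the interface (θ₂ = 90°), so sin θ_c = V₁/V₂.
θ_c = arcsin(347/968) = arcsin 0.3585 = 21.01°.
Measured from the interface: 90° − 21.01° = 68.99°.

69.0°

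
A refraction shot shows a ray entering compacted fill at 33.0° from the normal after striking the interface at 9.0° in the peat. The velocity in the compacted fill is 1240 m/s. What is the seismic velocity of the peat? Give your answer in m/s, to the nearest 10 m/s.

sin 9.0° = 0.1564; sin 33.0° = 0.5446.
V₁ = V₂·(sin θ₁/sin θ₂) = 1240·(0.1564/0.5446) = 356.16 m/s.

360 m/s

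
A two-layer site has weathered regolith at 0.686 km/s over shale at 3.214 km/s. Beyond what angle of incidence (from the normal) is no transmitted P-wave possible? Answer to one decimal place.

12.3°

At critical incidence the refracted ray runs along the interface (θ₂ = 90°), so sin θ_c = V₁/V₂.
θ_c = arcsin(0.686/3.214) = arcsin 0.2134 = 12.32°.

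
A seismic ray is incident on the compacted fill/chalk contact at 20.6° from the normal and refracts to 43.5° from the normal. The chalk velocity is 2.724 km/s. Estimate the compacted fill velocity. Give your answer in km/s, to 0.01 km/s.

1.39 km/s

Snell's law: sin 20.6°/V₁ = sin 43.5°/V₂.
V₁ = V₂·sin 20.6°/sin 43.5° = 2.724 × 0.5111 = 1.39 km/s.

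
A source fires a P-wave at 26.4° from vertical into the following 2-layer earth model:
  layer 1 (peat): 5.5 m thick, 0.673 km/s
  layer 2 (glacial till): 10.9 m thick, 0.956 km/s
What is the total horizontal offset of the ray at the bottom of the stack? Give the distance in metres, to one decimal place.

11.6 m

p = sin θ₁/V₁ = sin 26.4°/0.673 = 6.6068e-01 s/km is conserved through the stack.
Layer 1: θ = 26.40°; offset = 5.5·tan 26.40° = 2.730 m.
Layer 2: sin θ = p·0.956 = 0.6316 → θ = 39.17°; offset = 10.9·tan 39.17° = 8.880 m.
Summing the layer offsets gives 11.610 m.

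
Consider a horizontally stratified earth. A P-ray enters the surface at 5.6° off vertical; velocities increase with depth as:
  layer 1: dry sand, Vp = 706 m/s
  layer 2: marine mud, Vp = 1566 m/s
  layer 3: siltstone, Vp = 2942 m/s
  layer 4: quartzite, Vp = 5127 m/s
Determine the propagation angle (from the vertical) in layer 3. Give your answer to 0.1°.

24.0°

Ray parameter p = sin 5.6° / 706 = 1.3822e-04 s/m.
sin θ_3 = p·V_3 = 1.3822e-04 × 2942 = 0.4066.
θ_3 = arcsin 0.4066 = 23.99°.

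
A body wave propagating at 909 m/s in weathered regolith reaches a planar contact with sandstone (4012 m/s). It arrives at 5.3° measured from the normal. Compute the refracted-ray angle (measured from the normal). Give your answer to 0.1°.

Snell's law: sin θ₂ = (V₂/V₁)·sin θ₁ = (4012/909)·sin 5.3° = 0.4077.
θ₂ = arcsin 0.4077 = 24.06° from the normal.

24.1°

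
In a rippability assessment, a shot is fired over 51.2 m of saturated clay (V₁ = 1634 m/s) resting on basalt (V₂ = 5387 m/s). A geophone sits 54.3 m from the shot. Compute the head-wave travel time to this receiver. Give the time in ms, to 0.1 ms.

θ_c = arcsin(V₁/V₂) = arcsin(1634/5387) = 17.66°, cos θ_c = 0.9529.
Intercept time tᵢ = 2h cos θ_c / V₁ = 2·51.2·0.9529/1634 = 0.05972 s.
t = x/V₂ + tᵢ = 54.3/5387 + 0.05972 = 0.06980 s.

69.8 ms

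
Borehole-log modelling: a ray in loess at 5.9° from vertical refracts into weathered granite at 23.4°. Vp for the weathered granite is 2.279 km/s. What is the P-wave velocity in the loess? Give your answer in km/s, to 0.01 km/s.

sin 5.9° = 0.1028; sin 23.4° = 0.3971.
V₁ = V₂·(sin θ₁/sin θ₂) = 2.279·(0.1028/0.3971) = 0.59 km/s.

0.59 km/s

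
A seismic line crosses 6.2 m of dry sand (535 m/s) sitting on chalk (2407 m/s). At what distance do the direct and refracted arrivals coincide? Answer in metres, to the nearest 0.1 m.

x_cross = 2h·√((V₂+V₁)/(V₂−V₁)).
(V₂+V₁)/(V₂−V₁) = (2407+535)/(2407−535) = 1.5716; √ = 1.2536.
x_cross = 2·6.2·1.2536 = 15.54 m.

15.5 m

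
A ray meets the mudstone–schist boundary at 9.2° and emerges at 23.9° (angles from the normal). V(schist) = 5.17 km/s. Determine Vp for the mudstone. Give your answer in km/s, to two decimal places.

Snell's law: sin 9.2°/V₁ = sin 23.9°/V₂.
V₁ = V₂·sin 9.2°/sin 23.9° = 5.17 × 0.3946 = 2.04 km/s.

2.04 km/s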